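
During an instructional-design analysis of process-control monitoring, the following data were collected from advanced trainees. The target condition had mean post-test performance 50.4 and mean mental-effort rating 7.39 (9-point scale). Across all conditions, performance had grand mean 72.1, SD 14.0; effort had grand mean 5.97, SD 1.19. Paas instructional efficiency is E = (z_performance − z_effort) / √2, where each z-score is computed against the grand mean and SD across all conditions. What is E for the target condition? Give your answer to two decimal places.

z_performance = (50.4 − 72.1) / 14.0 = -21.7000 / 14.0 = -1.5500.
z_effort = (7.39 − 5.97) / 1.19 = 1.4200 / 1.19 = 1.1933.
z_P − z_E = -1.5500 − 1.1933 = -2.7433.
E = -2.7433 / √2 = -2.7433 / 1.41421 = -1.9398 ≈ -1.94.

-1.94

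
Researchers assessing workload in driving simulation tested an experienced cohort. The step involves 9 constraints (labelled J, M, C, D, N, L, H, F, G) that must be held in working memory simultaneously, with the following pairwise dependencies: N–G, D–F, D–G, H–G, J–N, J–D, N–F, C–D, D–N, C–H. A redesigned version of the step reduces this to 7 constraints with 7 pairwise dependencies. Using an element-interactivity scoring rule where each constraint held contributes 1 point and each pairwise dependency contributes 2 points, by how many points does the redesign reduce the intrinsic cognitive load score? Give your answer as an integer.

Original: 9 × 1 + 10 × 2 = 9 + 20 = 29.
Redesigned: 7 × 1 + 7 × 2 = 7 + 14 = 21.
Reduction = 29 − 21 = 8.

8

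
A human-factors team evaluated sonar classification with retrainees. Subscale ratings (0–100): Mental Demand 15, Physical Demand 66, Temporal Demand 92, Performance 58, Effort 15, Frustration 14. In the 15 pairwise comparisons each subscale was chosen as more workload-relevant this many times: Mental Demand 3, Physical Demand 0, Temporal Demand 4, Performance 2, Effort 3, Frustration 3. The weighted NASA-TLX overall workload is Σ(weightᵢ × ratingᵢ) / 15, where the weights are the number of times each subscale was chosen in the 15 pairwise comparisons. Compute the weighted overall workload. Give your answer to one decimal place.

The tallies are the weights (they sum to 15).
Weighted sum = 3·15 + 0·66 + 4·92 + 2·58 + 3·15 + 3·14
            = 45 + 0 + 368 + 116 + 45 + 42 = 616.
Overall workload = 616 / 15 = 41.0667 ≈ 41.1.

41.1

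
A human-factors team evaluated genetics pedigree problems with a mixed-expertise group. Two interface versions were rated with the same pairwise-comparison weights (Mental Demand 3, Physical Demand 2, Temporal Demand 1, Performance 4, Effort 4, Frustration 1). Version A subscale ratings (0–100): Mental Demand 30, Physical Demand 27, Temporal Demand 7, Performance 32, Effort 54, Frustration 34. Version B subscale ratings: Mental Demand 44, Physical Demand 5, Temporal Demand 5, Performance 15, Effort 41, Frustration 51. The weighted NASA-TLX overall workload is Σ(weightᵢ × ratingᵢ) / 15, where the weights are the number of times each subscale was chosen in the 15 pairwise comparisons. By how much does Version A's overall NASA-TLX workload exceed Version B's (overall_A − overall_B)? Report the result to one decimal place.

7.1

Version A weighted sum = 3·30 + 2·27 + 1·7 + 4·32 + 4·54 + 1·34 = 90 + 54 + 7 + 128 + 216 + 34 = 529; overall_A = 529/15 = 35.2667.
Version B weighted sum = 3·44 + 2·5 + 1·5 + 4·15 + 4·41 + 1·51 = 132 + 10 + 5 + 60 + 164 + 51 = 422; overall_B = 422/15 = 28.1333.
Difference = 35.2667 − 28.1333 = 7.1334 ≈ 7.1.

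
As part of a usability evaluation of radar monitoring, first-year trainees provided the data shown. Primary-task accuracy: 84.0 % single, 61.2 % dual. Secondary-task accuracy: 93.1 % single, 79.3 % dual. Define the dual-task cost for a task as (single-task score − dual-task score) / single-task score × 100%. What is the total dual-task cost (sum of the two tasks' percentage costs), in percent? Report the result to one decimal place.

Primary cost = (84.0 − 61.2) / 84.0 × 100% = 27.1429%.
Secondary cost = (93.1 − 79.3) / 93.1 × 100% = 14.8228%.
Total = 27.1429% + 14.8228% = 41.9657% ≈ 42.0%.

42.0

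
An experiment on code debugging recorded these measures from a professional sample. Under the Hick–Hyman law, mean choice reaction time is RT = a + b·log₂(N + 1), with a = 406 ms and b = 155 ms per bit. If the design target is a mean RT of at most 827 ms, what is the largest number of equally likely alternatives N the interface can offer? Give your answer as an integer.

5

Set 406 + 155·log₂(N + 1) ≤ 827.
log₂(N + 1) ≤ (827 − 406) / 155 = 2.7161.
N + 1 ≤ 2^2.7161 = 6.5709.
N ≤ 5.5709, so the largest integer N is 5.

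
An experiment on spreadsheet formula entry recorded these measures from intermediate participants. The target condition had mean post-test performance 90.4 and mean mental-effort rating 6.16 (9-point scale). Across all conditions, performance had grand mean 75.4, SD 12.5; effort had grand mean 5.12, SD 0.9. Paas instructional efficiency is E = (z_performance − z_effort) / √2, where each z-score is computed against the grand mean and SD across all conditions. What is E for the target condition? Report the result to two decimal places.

0.03

z_performance = (90.4 − 75.4) / 12.5 = 15.0000 / 12.5 = 1.2000.
z_effort = (6.16 − 5.12) / 0.9 = 1.0400 / 0.9 = 1.1556.
z_P − z_E = 1.2000 − 1.1556 = 0.0444.
E = 0.0444 / √2 = 0.0444 / 1.41421 = 0.0314 ≈ 0.03.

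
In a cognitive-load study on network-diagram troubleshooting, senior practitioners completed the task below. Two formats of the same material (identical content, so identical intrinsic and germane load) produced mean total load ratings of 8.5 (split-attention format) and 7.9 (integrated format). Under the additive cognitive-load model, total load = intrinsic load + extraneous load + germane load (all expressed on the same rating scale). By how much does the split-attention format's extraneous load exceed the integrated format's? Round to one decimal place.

Intrinsic and germane load are equal across formats, so the difference in total load equals the difference in extraneous load.
Extraneous-load difference = 8.5 − 7.9 = 0.6.

0.6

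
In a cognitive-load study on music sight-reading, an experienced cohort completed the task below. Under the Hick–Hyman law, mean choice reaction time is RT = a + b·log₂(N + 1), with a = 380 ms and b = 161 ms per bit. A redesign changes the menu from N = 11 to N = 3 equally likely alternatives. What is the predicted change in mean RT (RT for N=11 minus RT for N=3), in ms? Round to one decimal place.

255.2

RT(11) = 380 + 161·log₂(12) = 380 + 161·3.5850 = 957.1850 ms.
RT(3) = 380 + 161·log₂(4) = 380 + 161·2.0000 = 702.0000 ms.
Difference = 957.1850 − 702.0000 = 255.1850 ≈ 255.2 ms.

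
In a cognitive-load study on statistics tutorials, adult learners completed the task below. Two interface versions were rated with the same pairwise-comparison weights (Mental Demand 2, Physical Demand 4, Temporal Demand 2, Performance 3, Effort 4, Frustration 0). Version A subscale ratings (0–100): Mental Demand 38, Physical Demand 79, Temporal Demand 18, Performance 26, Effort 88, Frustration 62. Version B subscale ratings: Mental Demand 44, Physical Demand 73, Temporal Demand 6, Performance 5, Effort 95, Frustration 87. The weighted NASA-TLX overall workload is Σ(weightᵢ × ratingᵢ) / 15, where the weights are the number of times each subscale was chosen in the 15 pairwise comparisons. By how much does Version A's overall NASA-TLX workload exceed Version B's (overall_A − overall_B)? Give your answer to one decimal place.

4.7

Version A weighted sum = 2·38 + 4·79 + 2·18 + 3·26 + 4·88 + 0·62 = 76 + 316 + 36 + 78 + 352 + 0 = 858; overall_A = 858/15 = 57.2000.
Version B weighted sum = 2·44 + 4·73 + 2·6 + 3·5 + 4·95 + 0·87 = 88 + 292 + 12 + 15 + 380 + 0 = 787; overall_B = 787/15 = 52.4667.
Difference = 57.2000 − 52.4667 = 4.7333 ≈ 4.7.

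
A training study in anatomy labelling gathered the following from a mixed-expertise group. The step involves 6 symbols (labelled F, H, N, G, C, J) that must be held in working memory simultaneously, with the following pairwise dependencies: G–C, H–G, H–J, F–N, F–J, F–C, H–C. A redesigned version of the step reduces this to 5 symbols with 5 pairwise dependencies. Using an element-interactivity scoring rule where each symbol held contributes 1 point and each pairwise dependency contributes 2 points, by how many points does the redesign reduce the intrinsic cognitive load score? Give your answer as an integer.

5

Original: 6 × 1 + 7 × 2 = 6 + 14 = 20.
Redesigned: 5 × 1 + 5 × 2 = 5 + 10 = 15.
Reduction = 20 − 15 = 5.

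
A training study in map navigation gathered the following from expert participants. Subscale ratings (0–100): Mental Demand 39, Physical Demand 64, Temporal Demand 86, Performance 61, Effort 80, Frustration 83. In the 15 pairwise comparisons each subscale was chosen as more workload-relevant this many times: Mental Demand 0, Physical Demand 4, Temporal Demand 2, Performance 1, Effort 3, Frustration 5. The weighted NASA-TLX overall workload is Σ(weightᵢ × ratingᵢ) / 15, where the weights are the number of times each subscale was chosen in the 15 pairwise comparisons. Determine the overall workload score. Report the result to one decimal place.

76.3

The tallies are the weights (they sum to 15).
Weighted sum = 0·39 + 4·64 + 2·86 + 1·61 + 3·80 + 5·83
            = 0 + 256 + 172 + 61 + 240 + 415 = 1144.
Overall workload = 1144 / 15 = 76.2667 ≈ 76.3.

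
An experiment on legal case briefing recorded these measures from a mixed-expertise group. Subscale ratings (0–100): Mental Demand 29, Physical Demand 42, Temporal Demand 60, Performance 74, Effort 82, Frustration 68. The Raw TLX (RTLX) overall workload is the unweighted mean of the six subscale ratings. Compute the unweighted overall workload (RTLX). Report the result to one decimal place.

59.2

Sum of ratings = 29 + 42 + 60 + 74 + 82 + 68 = 355.
RTLX = 355 / 6 = 59.1667 ≈ 59.2.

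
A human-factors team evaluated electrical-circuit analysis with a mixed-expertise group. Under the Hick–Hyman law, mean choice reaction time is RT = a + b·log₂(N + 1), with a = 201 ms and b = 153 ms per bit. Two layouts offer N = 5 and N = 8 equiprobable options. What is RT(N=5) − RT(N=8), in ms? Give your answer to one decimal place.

RT(5) = 201 + 153·log₂(6) = 201 + 153·2.5850 = 596.5050 ms.
RT(8) = 201 + 153·log₂(9) = 201 + 153·3.1699 = 685.9947 ms.
Difference = 596.5050 − 685.9947 = -89.4897 ≈ -89.5 ms.

-89.5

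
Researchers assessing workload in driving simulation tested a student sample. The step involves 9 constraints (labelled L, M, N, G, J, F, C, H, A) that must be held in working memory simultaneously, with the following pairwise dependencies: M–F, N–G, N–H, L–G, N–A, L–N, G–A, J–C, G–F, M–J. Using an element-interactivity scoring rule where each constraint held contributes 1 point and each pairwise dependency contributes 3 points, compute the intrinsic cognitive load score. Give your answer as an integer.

Count of constraints held simultaneously: 9.
Count of pairwise dependencies listed: 10.
Element contribution: 9 × 1 = 9.
Interaction contribution: 10 × 3 = 30.
Intrinsic load = 9 + 30 = 39.

39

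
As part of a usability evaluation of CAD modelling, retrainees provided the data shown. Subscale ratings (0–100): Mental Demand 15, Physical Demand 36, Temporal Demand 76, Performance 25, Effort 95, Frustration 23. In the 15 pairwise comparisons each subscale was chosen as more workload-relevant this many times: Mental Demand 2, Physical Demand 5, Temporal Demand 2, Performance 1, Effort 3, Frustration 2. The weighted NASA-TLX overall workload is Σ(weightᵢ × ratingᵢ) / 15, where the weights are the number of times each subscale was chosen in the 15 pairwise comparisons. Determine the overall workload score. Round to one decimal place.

The tallies are the weights (they sum to 15).
Weighted sum = 2·15 + 5·36 + 2·76 + 1·25 + 3·95 + 2·23
            = 30 + 180 + 152 + 25 + 285 + 46 = 718.
Overall workload = 718 / 15 = 47.8667 ≈ 47.9.

47.9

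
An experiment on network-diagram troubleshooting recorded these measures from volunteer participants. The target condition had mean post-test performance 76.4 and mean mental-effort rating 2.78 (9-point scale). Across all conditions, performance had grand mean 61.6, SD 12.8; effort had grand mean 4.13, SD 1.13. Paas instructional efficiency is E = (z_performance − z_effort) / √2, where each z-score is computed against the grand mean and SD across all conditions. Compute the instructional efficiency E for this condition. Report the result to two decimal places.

z_performance = (76.4 − 61.6) / 12.8 = 14.8000 / 12.8 = 1.1563.
z_effort = (2.78 − 4.13) / 1.13 = -1.3500 / 1.13 = -1.1947.
z_P − z_E = 1.1563 − (-1.1947) = 2.3510.
E = 2.3510 / √2 = 2.3510 / 1.41421 = 1.6624 ≈ 1.66.

1.66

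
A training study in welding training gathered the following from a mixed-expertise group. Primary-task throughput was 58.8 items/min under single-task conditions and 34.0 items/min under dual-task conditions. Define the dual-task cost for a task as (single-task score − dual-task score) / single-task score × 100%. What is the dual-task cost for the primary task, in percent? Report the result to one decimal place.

Cost = (58.8 − 34.0) / 58.8 × 100%
     = 24.8000 / 58.8 × 100% = 42.1769%.
≈ 42.2%.

42.2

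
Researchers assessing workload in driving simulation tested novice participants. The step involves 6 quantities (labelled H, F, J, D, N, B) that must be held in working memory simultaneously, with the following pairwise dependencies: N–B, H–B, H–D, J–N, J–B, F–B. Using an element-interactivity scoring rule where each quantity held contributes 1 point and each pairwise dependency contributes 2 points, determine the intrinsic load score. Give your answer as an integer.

18

Count of quantities held simultaneously: 6.
Count of pairwise dependencies listed: 6.
Element contribution: 6 × 1 = 6.
Interaction contribution: 6 × 2 = 12.
Intrinsic load = 6 + 12 = 18.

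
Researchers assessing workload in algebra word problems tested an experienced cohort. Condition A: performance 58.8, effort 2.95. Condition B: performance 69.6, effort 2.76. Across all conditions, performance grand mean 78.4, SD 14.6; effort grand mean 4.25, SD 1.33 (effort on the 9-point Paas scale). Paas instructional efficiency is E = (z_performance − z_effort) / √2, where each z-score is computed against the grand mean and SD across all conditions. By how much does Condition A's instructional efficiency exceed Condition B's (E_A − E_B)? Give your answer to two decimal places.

-0.62

Condition A: z_P = (58.8 − 78.4)/14.6 = -1.3425; z_E = (2.95 − 4.25)/1.33 = -0.9774; E_A = (-1.3425 − (-0.9774))/√2 = -0.2582.
Condition B: z_P = (69.6 − 78.4)/14.6 = -0.6027; z_E = (2.76 − 4.25)/1.33 = -1.1203; E_B = (-0.6027 − (-1.1203))/√2 = 0.3660.
E_A − E_B = -0.2582 − 0.3660 = -0.6242 ≈ -0.62.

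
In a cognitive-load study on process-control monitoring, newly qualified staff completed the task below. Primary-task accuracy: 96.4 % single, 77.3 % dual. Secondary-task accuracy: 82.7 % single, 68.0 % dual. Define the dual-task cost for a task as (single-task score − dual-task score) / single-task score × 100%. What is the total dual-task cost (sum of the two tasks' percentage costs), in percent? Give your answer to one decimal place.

37.6

Primary cost = (96.4 − 77.3) / 96.4 × 100% = 19.8133%.
Secondary cost = (82.7 − 68.0) / 82.7 × 100% = 17.7751%.
Total = 19.8133% + 17.7751% = 37.5884% ≈ 37.6%.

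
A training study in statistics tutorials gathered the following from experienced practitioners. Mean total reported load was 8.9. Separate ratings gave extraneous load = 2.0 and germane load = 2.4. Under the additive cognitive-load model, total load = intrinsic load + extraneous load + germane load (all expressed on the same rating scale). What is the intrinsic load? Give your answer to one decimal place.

intrinsic load = total − extraneous − germane
             = 8.9 − 2.0 − 2.4 = 4.5.

4.5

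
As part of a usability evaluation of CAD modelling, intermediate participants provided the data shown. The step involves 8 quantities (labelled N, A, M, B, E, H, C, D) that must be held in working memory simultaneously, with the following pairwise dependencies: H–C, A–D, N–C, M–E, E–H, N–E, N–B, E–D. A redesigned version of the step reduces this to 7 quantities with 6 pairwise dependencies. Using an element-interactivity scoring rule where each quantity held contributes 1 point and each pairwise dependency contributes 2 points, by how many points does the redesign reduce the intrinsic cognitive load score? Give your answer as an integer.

Original: 8 × 1 + 8 × 2 = 8 + 16 = 24.
Redesigned: 7 × 1 + 6 × 2 = 7 + 12 = 19.
Reduction = 24 − 19 = 5.

5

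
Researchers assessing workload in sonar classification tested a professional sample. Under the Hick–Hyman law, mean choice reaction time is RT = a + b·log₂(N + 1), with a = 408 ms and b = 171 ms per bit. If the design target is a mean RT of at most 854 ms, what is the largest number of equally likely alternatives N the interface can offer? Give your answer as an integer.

5

Set 408 + 171·log₂(N + 1) ≤ 854.
log₂(N + 1) ≤ (854 − 408) / 171 = 2.6082.
N + 1 ≤ 2^2.6082 = 6.0974.
N ≤ 5.0974, so the largest integer N is 5.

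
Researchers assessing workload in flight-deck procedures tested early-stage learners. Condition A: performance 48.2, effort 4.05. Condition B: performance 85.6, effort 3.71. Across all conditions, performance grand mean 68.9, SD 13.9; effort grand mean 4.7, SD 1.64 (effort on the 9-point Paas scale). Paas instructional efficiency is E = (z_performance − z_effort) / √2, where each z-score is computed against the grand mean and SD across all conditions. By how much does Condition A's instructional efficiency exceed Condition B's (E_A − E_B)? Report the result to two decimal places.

Condition A: z_P = (48.2 − 68.9)/13.9 = -1.4892; z_E = (4.05 − 4.7)/1.64 = -0.3963; E_A = (-1.4892 − (-0.3963))/√2 = -0.7728.
Condition B: z_P = (85.6 − 68.9)/13.9 = 1.2014; z_E = (3.71 − 4.7)/1.64 = -0.6037; E_B = (1.2014 − (-0.6037))/√2 = 1.2764.
E_A − E_B = -0.7728 − 1.2764 = -2.0492 ≈ -2.05.

-2.05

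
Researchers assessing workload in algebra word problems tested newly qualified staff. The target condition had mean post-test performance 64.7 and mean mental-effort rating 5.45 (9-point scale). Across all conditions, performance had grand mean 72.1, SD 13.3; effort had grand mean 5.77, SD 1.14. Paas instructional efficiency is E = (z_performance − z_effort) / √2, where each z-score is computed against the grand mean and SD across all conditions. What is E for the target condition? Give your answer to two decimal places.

-0.19

z_performance = (64.7 − 72.1) / 13.3 = -7.4000 / 13.3 = -0.5564.
z_effort = (5.45 − 5.77) / 1.14 = -0.3200 / 1.14 = -0.2807.
z_P − z_E = -0.5564 − (-0.2807) = -0.2757.
E = -0.2757 / √2 = -0.2757 / 1.41421 = -0.1949 ≈ -0.19.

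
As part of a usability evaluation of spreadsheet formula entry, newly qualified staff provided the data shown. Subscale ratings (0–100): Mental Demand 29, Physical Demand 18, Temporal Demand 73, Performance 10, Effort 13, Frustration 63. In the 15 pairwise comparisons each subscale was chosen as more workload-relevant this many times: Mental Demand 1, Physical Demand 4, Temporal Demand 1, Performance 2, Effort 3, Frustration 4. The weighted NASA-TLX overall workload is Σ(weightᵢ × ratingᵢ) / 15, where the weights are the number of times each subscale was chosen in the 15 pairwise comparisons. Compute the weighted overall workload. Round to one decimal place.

32.3

The tallies are the weights (they sum to 15).
Weighted sum = 1·29 + 4·18 + 1·73 + 2·10 + 3·13 + 4·63
            = 29 + 72 + 73 + 20 + 39 + 252 = 485.
Overall workload = 485 / 15 = 32.3333 ≈ 32.3.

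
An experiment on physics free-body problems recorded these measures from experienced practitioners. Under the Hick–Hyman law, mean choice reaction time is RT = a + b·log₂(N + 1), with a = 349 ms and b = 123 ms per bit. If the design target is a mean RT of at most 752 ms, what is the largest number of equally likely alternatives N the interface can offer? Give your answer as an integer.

8

Set 349 + 123·log₂(N + 1) ≤ 752.
log₂(N + 1) ≤ (752 − 349) / 123 = 3.2764.
N + 1 ≤ 2^3.2764 = 9.6894.
N ≤ 8.6894, so the largest integer N is 8.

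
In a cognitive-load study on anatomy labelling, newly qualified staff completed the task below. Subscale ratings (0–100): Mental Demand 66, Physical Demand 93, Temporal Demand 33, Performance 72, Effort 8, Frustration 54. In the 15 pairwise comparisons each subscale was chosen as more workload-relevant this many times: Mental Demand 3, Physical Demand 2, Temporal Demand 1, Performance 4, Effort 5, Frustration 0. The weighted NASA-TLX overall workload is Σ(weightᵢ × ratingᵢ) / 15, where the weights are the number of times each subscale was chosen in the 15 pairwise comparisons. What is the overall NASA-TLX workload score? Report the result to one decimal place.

49.7

The tallies are the weights (they sum to 15).
Weighted sum = 3·66 + 2·93 + 1·33 + 4·72 + 5·8 + 0·54
            = 198 + 186 + 33 + 288 + 40 + 0 = 745.
Overall workload = 745 / 15 = 49.6667 ≈ 49.7.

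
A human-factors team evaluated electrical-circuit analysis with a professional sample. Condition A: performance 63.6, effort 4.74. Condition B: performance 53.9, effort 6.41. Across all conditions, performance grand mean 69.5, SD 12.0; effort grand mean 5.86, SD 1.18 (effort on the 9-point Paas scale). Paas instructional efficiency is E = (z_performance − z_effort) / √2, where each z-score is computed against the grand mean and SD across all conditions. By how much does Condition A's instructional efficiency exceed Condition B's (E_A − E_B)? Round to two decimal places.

1.57

Condition A: z_P = (63.6 − 69.5)/12.0 = -0.4917; z_E = (4.74 − 5.86)/1.18 = -0.9492; E_A = (-0.4917 − (-0.9492))/√2 = 0.3235.
Condition B: z_P = (53.9 − 69.5)/12.0 = -1.3000; z_E = (6.41 − 5.86)/1.18 = 0.4661; E_B = (-1.3000 − 0.4661)/√2 = -1.2488.
E_A − E_B = 0.3235 − (-1.2488) = 1.5723 ≈ 1.57.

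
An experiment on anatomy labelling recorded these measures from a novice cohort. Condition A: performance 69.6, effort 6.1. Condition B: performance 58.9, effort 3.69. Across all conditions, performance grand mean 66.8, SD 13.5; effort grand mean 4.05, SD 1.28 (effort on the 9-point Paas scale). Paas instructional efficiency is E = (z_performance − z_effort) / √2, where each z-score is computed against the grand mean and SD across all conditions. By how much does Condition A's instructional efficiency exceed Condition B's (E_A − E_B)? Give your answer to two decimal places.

-0.77

Condition A: z_P = (69.6 − 66.8)/13.5 = 0.2074; z_E = (6.1 − 4.05)/1.28 = 1.6016; E_A = (0.2074 − 1.6016)/√2 = -0.9858.
Condition B: z_P = (58.9 − 66.8)/13.5 = -0.5852; z_E = (3.69 − 4.05)/1.28 = -0.2812; E_B = (-0.5852 − (-0.2812))/√2 = -0.2150.
E_A − E_B = -0.9858 − (-0.2150) = -0.7708 ≈ -0.77.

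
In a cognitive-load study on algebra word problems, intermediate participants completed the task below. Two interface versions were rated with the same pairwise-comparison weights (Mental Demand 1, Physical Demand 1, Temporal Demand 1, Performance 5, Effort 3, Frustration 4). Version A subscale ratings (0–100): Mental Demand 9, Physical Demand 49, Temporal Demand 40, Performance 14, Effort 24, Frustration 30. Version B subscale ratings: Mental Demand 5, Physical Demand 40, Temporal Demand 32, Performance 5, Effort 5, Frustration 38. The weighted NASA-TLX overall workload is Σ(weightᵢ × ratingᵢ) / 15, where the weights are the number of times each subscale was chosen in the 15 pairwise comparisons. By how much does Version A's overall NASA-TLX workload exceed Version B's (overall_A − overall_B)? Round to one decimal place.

Version A weighted sum = 1·9 + 1·49 + 1·40 + 5·14 + 3·24 + 4·30 = 9 + 49 + 40 + 70 + 72 + 120 = 360; overall_A = 360/15 = 24.0000.
Version B weighted sum = 1·5 + 1·40 + 1·32 + 5·5 + 3·5 + 4·38 = 5 + 40 + 32 + 25 + 15 + 152 = 269; overall_B = 269/15 = 17.9333.
Difference = 24.0000 − 17.9333 = 6.0667 ≈ 6.1.

6.1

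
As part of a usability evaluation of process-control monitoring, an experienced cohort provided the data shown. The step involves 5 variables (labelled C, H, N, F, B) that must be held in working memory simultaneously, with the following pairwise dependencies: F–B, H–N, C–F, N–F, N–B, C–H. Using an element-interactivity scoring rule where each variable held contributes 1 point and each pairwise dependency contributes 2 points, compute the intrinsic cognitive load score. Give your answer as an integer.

17

Count of variables held simultaneously: 5.
Count of pairwise dependencies listed: 6.
Element contribution: 5 × 1 = 5.
Interaction contribution: 6 × 2 = 12.
Intrinsic load = 5 + 12 = 17.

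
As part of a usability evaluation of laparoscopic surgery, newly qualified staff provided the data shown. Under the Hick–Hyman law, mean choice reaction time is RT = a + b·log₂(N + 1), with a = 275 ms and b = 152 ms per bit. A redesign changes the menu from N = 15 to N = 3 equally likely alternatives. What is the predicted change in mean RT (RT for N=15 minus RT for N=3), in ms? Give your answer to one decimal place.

RT(15) = 275 + 152·log₂(16) = 275 + 152·4.0000 = 883.0000 ms.
RT(3) = 275 + 152·log₂(4) = 275 + 152·2.0000 = 579.0000 ms.
Difference = 883.0000 − 579.0000 = 304.0000 ≈ 304.0 ms.

304.0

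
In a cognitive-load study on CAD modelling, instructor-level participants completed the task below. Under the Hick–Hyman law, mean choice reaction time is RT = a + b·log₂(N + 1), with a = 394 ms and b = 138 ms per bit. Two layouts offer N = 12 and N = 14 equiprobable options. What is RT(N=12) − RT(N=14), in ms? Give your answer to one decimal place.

-28.5

RT(12) = 394 + 138·log₂(13) = 394 + 138·3.7004 = 904.6552 ms.
RT(14) = 394 + 138·log₂(15) = 394 + 138·3.9069 = 933.1522 ms.
Difference = 904.6552 − 933.1522 = -28.4970 ≈ -28.5 ms.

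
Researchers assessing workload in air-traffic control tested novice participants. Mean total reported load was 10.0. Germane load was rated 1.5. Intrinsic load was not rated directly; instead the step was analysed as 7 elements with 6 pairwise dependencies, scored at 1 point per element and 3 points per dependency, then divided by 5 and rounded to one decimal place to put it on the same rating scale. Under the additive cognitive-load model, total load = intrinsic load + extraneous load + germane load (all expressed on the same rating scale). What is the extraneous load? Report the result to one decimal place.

3.5

Intrinsic (element-interactivity): (7 × 1 + 6 × 3) / 5 = 25 / 5 = 5.0000 → 5.0.
extraneous load = total − intrinsic − germane
             = 10.0 − 5.0 − 1.5 = 3.5.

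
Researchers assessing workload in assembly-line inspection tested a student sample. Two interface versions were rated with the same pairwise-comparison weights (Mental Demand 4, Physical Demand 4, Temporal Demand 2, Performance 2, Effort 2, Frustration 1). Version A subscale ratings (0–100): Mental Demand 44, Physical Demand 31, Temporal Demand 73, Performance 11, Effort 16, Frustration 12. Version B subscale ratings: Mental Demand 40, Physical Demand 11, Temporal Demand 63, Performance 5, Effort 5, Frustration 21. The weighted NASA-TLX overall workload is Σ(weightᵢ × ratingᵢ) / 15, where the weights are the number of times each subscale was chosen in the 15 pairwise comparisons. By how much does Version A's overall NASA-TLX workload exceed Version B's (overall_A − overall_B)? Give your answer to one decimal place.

9.4

Version A weighted sum = 4·44 + 4·31 + 2·73 + 2·11 + 2·16 + 1·12 = 176 + 124 + 146 + 22 + 32 + 12 = 512; overall_A = 512/15 = 34.1333.
Version B weighted sum = 4·40 + 4·11 + 2·63 + 2·5 + 2·5 + 1·21 = 160 + 44 + 126 + 10 + 10 + 21 = 371; overall_B = 371/15 = 24.7333.
Difference = 34.1333 − 24.7333 = 9.4000 ≈ 9.4.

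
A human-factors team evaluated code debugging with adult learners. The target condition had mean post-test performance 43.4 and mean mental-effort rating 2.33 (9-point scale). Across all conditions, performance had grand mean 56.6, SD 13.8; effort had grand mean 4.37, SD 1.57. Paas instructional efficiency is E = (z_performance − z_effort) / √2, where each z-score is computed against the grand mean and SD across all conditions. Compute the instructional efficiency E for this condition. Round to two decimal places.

0.24

z_performance = (43.4 − 56.6) / 13.8 = -13.2000 / 13.8 = -0.9565.
z_effort = (2.33 − 4.37) / 1.57 = -2.0400 / 1.57 = -1.2994.
z_P − z_E = -0.9565 − (-1.2994) = 0.3429.
E = 0.3429 / √2 = 0.3429 / 1.41421 = 0.2425 ≈ 0.24.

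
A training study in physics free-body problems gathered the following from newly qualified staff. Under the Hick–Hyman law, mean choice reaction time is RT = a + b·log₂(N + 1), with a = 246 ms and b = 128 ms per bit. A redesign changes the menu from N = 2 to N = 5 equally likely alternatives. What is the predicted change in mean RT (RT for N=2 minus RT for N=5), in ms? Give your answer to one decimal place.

RT(2) = 246 + 128·log₂(3) = 246 + 128·1.5850 = 448.8800 ms.
RT(5) = 246 + 128·log₂(6) = 246 + 128·2.5850 = 576.8800 ms.
Difference = 448.8800 − 576.8800 = -128.0000 ≈ -128.0 ms.

-128.0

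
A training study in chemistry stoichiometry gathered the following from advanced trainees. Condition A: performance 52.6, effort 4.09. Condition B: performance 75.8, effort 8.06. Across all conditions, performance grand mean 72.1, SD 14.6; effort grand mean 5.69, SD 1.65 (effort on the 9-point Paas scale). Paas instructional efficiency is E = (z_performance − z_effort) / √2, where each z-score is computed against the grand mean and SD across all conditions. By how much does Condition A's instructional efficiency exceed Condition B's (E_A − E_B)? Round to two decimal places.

Condition A: z_P = (52.6 − 72.1)/14.6 = -1.3356; z_E = (4.09 − 5.69)/1.65 = -0.9697; E_A = (-1.3356 − (-0.9697))/√2 = -0.2587.
Condition B: z_P = (75.8 − 72.1)/14.6 = 0.2534; z_E = (8.06 − 5.69)/1.65 = 1.4364; E_B = (0.2534 − 1.4364)/√2 = -0.8365.
E_A − E_B = -0.2587 − (-0.8365) = 0.5778 ≈ 0.58.

0.58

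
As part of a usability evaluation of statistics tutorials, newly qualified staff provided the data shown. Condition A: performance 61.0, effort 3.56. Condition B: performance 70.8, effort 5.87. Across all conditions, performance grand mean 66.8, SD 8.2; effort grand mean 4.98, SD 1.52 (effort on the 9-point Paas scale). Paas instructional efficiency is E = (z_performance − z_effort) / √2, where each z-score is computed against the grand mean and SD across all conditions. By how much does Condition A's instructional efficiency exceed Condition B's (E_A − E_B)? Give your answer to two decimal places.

Condition A: z_P = (61.0 − 66.8)/8.2 = -0.7073; z_E = (3.56 − 4.98)/1.52 = -0.9342; E_A = (-0.7073 − (-0.9342))/√2 = 0.1604.
Condition B: z_P = (70.8 − 66.8)/8.2 = 0.4878; z_E = (5.87 − 4.98)/1.52 = 0.5855; E_B = (0.4878 − 0.5855)/√2 = -0.0691.
E_A − E_B = 0.1604 − (-0.0691) = 0.2295 ≈ 0.23.

0.23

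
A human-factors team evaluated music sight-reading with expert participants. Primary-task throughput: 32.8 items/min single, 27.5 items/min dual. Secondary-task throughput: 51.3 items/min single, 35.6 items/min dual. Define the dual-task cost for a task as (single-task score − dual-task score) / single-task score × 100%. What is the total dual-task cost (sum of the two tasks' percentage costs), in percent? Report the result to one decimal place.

Primary cost = (32.8 − 27.5) / 32.8 × 100% = 16.1585%.
Secondary cost = (51.3 − 35.6) / 51.3 × 100% = 30.6043%.
Total = 16.1585% + 30.6043% = 46.7628% ≈ 46.8%.

46.8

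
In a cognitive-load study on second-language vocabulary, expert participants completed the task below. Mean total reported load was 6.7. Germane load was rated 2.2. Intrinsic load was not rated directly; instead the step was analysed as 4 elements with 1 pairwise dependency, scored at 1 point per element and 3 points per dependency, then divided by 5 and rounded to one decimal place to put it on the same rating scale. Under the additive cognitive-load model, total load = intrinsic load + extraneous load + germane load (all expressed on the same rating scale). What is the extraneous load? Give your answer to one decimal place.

Intrinsic (element-interactivity): (4 × 1 + 1 × 3) / 5 = 7 / 5 = 1.4000 → 1.4.
extraneous load = total − intrinsic − germane
             = 6.7 − 1.4 − 2.2 = 3.1.

3.1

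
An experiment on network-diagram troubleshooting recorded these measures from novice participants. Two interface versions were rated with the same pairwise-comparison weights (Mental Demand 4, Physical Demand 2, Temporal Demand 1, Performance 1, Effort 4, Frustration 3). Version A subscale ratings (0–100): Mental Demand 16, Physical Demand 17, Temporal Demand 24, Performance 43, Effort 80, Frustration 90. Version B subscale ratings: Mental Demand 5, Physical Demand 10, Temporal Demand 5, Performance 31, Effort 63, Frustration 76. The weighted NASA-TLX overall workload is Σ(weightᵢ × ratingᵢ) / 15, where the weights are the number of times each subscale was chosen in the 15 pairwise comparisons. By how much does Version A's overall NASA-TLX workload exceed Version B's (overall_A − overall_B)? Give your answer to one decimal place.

13.3

Version A weighted sum = 4·16 + 2·17 + 1·24 + 1·43 + 4·80 + 3·90 = 64 + 34 + 24 + 43 + 320 + 270 = 755; overall_A = 755/15 = 50.3333.
Version B weighted sum = 4·5 + 2·10 + 1·5 + 1·31 + 4·63 + 3·76 = 20 + 20 + 5 + 31 + 252 + 228 = 556; overall_B = 556/15 = 37.0667.
Difference = 50.3333 − 37.0667 = 13.2666 ≈ 13.3.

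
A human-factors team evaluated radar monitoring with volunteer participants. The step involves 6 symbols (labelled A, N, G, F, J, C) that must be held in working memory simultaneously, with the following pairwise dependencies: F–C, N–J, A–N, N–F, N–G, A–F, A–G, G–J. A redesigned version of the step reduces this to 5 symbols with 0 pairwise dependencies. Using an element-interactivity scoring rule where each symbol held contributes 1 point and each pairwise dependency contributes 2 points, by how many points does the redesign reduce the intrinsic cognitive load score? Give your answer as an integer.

17

Original: 6 × 1 + 8 × 2 = 6 + 16 = 22.
Redesigned: 5 × 1 + 0 × 2 = 5 + 0 = 5.
Reduction = 22 − 5 = 17.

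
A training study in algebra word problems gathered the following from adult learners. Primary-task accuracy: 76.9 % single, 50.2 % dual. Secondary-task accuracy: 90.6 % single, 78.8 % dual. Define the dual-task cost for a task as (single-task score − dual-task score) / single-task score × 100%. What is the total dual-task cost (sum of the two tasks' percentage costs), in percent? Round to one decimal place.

47.7

Primary cost = (76.9 − 50.2) / 76.9 × 100% = 34.7204%.
Secondary cost = (90.6 − 78.8) / 90.6 × 100% = 13.0243%.
Total = 34.7204% + 13.0243% = 47.7447% ≈ 47.7%.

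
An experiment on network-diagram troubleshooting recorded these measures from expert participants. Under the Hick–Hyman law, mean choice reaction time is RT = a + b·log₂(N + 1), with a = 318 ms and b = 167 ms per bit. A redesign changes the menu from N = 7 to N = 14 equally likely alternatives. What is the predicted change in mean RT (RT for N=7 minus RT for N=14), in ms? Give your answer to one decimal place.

RT(7) = 318 + 167·log₂(8) = 318 + 167·3.0000 = 819.0000 ms.
RT(14) = 318 + 167·log₂(15) = 318 + 167·3.9069 = 970.4523 ms.
Difference = 819.0000 − 970.4523 = -151.4523 ≈ -151.5 ms.

-151.5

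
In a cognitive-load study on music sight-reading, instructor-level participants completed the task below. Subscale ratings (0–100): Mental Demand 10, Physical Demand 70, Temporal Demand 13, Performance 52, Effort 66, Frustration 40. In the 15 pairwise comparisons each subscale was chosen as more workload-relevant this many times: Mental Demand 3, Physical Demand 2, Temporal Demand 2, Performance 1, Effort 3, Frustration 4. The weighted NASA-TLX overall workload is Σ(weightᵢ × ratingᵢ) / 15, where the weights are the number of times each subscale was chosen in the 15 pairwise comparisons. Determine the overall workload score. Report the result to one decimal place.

The tallies are the weights (they sum to 15).
Weighted sum = 3·10 + 2·70 + 2·13 + 1·52 + 3·66 + 4·40
            = 30 + 140 + 26 + 52 + 198 + 160 = 606.
Overall workload = 606 / 15 = 40.4000 ≈ 40.4.

40.4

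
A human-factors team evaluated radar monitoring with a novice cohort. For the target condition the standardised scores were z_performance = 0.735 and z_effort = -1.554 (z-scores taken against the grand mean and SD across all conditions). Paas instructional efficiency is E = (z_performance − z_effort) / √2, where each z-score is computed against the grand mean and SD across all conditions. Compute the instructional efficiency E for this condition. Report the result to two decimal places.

z_P − z_E = 0.735 − (-1.554) = 2.2890.
E = 2.2890 / √2 = 2.2890 / 1.41421 = 1.6186 ≈ 1.62.

1.62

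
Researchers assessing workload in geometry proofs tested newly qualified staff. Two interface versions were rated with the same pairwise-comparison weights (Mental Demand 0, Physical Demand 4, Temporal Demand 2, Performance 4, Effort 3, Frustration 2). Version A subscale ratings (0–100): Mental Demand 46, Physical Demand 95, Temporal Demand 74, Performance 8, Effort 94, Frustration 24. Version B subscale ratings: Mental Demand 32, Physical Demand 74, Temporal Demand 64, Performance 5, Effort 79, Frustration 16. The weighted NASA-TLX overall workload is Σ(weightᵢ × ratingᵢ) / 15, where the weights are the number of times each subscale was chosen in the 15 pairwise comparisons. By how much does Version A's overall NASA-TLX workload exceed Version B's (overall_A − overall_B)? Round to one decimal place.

11.8

Version A weighted sum = 0·46 + 4·95 + 2·74 + 4·8 + 3·94 + 2·24 = 0 + 380 + 148 + 32 + 282 + 48 = 890; overall_A = 890/15 = 59.3333.
Version B weighted sum = 0·32 + 4·74 + 2·64 + 4·5 + 3·79 + 2·16 = 0 + 296 + 128 + 20 + 237 + 32 = 713; overall_B = 713/15 = 47.5333.
Difference = 59.3333 − 47.5333 = 11.8000 ≈ 11.8.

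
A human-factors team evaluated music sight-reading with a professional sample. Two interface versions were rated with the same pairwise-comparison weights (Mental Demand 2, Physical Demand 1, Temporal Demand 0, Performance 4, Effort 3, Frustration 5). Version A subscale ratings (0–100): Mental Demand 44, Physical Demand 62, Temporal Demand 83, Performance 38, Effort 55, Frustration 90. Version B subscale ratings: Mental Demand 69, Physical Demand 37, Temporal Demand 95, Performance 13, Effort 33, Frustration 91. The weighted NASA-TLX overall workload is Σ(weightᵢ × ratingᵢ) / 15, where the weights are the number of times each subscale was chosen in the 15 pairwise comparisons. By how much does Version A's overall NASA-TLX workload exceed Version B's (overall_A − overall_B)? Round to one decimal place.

9.1

Version A weighted sum = 2·44 + 1·62 + 0·83 + 4·38 + 3·55 + 5·90 = 88 + 62 + 0 + 152 + 165 + 450 = 917; overall_A = 917/15 = 61.1333.
Version B weighted sum = 2·69 + 1·37 + 0·95 + 4·13 + 3·33 + 5·91 = 138 + 37 + 0 + 52 + 99 + 455 = 781; overall_B = 781/15 = 52.0667.
Difference = 61.1333 − 52.0667 = 9.0666 ≈ 9.1.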